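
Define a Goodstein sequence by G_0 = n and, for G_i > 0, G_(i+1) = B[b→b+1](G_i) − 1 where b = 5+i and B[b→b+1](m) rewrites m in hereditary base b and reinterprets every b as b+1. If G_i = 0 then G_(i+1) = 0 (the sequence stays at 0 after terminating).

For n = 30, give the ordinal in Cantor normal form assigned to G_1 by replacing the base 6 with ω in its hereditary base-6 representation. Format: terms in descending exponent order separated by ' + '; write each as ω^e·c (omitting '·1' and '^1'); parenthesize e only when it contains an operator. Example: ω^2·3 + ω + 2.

base 5: 30 = 5^2 + 5; at 6: 6^2 + 6 = 42; next = 41
base 6: 41 = 6^2 + 5; at 7: 7^2 + 5 = 54; next = 53

ω^2 + 5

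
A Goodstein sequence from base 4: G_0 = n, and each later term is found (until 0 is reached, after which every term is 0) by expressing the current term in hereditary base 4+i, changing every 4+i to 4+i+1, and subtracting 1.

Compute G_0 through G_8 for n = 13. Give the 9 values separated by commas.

13, 15, 17, 18, 19, 20, 21, 22, 23

step 0: 13 = 3·4 + 1; sub 5 for 4: 3·5 + 1; = 16; G_1 = 16−1 = 15
step 1: 15 = 3·5; sub 6 for 5: 3·6; = 18; G_2 = 18−1 = 17
step 2: 17 = 2·6 + 5; sub 7 for 6: 2·7 + 5; = 19; G_3 = 19−1 = 18
step 3: 18 = 2·7 + 4; sub 8 for 7: 2·8 + 4; = 20; G_4 = 20−1 = 19
step 4: 19 = 2·8 + 3; sub 9 for 8: 2·9 + 3; = 21; G_5 = 21−1 = 20
step 5: 20 = 2·9 + 2; sub 10 for 9: 2·10 + 2; = 22; G_6 = 22−1 = 21
step 6: 21 = 2·10 + 1; sub 11 for 10: 2·11 + 1; = 23; G_7 = 23−1 = 22
step 7: 22 = 2·11; sub 12 for 11: 2·12; = 24; G_8 = 24−1 = 23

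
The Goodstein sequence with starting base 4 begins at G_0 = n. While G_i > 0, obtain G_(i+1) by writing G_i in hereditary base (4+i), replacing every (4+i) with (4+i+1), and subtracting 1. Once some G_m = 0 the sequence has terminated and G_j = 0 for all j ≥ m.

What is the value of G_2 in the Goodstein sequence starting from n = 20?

G_0 = 20. HB_4(20) = 4^2 + 4. Bump = 30. G_1 = 29.
G_1 = 29. HB_5(29) = 5^2 + 4. Bump = 40. G_2 = 39.

39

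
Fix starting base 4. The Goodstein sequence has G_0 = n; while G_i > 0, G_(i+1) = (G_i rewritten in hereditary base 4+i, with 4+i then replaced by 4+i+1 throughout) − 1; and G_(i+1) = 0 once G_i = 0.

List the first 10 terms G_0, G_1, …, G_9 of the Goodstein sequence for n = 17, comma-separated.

17, 25, 35, 39, 43, 47, 51, 55, 59, 62

17 —HB4→ 4^2 + 1 —bump→ 5^2 + 1 = 26 —(−1)→ 25
25 —HB5→ 5^2 —bump→ 6^2 = 36 —(−1)→ 35
35 —HB6→ 5·6 + 5 —bump→ 5·7 + 5 = 40 —(−1)→ 39
39 —HB7→ 5·7 + 4 —bump→ 5·8 + 4 = 44 —(−1)→ 43
43 —HB8→ 5·8 + 3 —bump→ 5·9 + 3 = 48 —(−1)→ 47
47 —HB9→ 5·9 + 2 —bump→ 5·10 + 2 = 52 —(−1)→ 51
51 —HB10→ 5·10 + 1 —bump→ 5·11 + 1 = 56 —(−1)→ 55
55 —HB11→ 5·11 —bump→ 5·12 = 60 —(−1)→ 59
59 —HB12→ 4·12 + 11 —bump→ 4·13 + 11 = 63 —(−1)→ 62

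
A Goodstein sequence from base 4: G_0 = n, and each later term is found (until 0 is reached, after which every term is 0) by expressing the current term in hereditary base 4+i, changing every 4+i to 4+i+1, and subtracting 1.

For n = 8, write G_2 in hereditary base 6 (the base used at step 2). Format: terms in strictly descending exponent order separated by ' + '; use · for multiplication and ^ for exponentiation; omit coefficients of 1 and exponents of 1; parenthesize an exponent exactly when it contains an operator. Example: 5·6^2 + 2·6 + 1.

6 + 3

8 —HB4→ 2·4 —bump→ 2·5 = 10 —(−1)→ 9
9 —HB5→ 5 + 4 —bump→ 6 + 4 = 10 —(−1)→ 9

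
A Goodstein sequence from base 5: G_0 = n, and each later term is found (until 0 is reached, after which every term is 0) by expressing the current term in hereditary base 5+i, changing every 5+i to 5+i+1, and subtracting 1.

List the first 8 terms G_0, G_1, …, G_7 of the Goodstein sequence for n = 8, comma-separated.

i=0: 8 = 5 + 3 (b=5); 5→6: 6 + 3 = 9; 9−1 = 8
i=1: 8 = 6 + 2 (b=6); 6→7: 7 + 2 = 9; 9−1 = 8
i=2: 8 = 7 + 1 (b=7); 7→8: 8 + 1 = 9; 9−1 = 8
i=3: 8 = 8 (b=8); 8→9: 9 = 9; 9−1 = 8
i=4: 8 = 8 (b=9); 9→10: 8 = 8; 8−1 = 7
i=5: 7 = 7 (b=10); 10→11: 7 = 7; 7−1 = 6
i=6: 6 = 6 (b=11); 11→12: 6 = 6; 6−1 = 5

8, 8, 8, 8, 8, 7, 6, 5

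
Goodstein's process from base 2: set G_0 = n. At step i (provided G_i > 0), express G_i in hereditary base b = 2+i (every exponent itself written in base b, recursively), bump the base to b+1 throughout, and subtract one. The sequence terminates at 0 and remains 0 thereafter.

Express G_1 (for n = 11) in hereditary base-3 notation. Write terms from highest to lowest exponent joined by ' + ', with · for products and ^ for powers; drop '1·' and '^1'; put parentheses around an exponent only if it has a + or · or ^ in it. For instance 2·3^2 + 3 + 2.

(0) 11|_2 = 2^(2 + 1) + 2 + 1 ↦ 3^(3 + 1) + 3 + 1|_3 = 85 ⇒ 84
(1) 84|_3 = 3^(3 + 1) + 3 ↦ 4^(4 + 1) + 4|_4 = 1028 ⇒ 1027

3^(3 + 1) + 3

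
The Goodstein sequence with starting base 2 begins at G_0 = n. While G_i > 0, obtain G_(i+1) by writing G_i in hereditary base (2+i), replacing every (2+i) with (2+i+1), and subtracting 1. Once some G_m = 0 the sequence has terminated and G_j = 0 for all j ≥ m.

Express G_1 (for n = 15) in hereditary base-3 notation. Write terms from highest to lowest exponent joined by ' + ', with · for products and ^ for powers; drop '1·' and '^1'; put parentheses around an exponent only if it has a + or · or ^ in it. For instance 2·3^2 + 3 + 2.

step 0: 15 = 2^(2 + 1) + 2^2 + 2 + 1; sub 3 for 2: 3^(3 + 1) + 3^3 + 3 + 1; = 112; G_1 = 112−1 = 111
step 1: 111 = 3^(3 + 1) + 3^3 + 3; sub 4 for 3: 4^(4 + 1) + 4^4 + 4; = 1284; G_2 = 1284−1 = 1283

3^(3 + 1) + 3^3 + 3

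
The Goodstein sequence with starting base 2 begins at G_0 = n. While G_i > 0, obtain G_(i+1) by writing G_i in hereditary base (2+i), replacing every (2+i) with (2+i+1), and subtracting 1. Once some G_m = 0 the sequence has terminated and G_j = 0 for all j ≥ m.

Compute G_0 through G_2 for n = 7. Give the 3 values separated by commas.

7, 30, 259

7 —HB2→ 2^2 + 2 + 1 —bump→ 3^3 + 3 + 1 = 31 —(−1)→ 30
30 —HB3→ 3^3 + 3 —bump→ 4^4 + 4 = 260 —(−1)→ 259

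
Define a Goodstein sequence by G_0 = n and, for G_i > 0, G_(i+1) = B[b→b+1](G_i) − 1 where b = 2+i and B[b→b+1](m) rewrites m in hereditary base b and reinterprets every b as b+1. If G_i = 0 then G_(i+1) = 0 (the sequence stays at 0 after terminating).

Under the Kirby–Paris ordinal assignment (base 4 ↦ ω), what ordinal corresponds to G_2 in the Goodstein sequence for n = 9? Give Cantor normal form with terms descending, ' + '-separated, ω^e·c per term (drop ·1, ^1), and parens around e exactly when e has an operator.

ω^ω·3 + ω^3·3 + ω^2·3 + ω·3 + 3

G_0 = 9. HB_2(9) = 2^(2 + 1) + 1. Bump = 82. G_1 = 81.
G_1 = 81. HB_3(81) = 3^(3 + 1). Bump = 1024. G_2 = 1023.
G_2 = 1023. HB_4(1023) = 3·4^4 + 3·4^3 + 3·4^2 + 3·4 + 3. Bump = 9843. G_3 = 9842.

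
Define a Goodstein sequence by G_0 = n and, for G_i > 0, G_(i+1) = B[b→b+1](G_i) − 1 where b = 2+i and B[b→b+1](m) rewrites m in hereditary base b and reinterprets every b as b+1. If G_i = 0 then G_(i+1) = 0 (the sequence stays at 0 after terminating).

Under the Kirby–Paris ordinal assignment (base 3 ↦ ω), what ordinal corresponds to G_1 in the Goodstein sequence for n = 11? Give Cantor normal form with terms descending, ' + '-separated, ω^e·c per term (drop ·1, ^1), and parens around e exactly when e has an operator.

ω^(ω + 1) + ω

G_0=11  [base 2] 2^(2 + 1) + 2 + 1  →[2↦3]→  3^(3 + 1) + 3 + 1 = 85  −1 ⇒ G_1=84
G_1=84  [base 3] 3^(3 + 1) + 3  →[3↦4]→  4^(4 + 1) + 4 = 1028  −1 ⇒ G_2=1027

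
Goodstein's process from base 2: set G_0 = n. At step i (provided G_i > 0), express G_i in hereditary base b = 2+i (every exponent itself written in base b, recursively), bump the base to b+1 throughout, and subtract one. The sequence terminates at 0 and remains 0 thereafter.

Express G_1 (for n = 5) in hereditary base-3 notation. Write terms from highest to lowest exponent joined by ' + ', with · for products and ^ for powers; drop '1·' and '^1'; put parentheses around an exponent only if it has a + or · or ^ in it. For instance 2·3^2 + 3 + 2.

G_0 = 5. HB_2(5) = 2^2 + 1. Bump = 28. G_1 = 27.
G_1 = 27. HB_3(27) = 3^3. Bump = 256. G_2 = 255.

3^3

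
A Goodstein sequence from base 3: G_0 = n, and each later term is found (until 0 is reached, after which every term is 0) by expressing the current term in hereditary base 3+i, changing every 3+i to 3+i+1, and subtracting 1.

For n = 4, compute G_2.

step 0: 4 = 3 + 1; sub 4 for 3: 4 + 1; = 5; G_1 = 5−1 = 4
step 1: 4 = 4; sub 5 for 4: 5; = 5; G_2 = 5−1 = 4
step 2: 4 = 4; sub 6 for 5: 4; = 4; G_3 = 4−1 = 3

4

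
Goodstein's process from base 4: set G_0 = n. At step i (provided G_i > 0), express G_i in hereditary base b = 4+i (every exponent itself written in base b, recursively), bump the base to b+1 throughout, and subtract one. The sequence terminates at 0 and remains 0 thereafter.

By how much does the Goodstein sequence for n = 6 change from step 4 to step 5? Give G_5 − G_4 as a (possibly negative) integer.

6 —HB4→ 4 + 2 —bump→ 5 + 2 = 7 —(−1)→ 6
6 —HB5→ 5 + 1 —bump→ 6 + 1 = 7 —(−1)→ 6
6 —HB6→ 6 —bump→ 7 = 7 —(−1)→ 6
6 —HB7→ 6 —bump→ 6 = 6 —(−1)→ 5
5 —HB8→ 5 —bump→ 5 = 5 —(−1)→ 4

-1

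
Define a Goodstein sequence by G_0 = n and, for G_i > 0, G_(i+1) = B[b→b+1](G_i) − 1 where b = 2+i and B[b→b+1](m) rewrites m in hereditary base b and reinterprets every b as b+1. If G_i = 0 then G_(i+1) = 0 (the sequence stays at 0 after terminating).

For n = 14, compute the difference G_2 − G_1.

G_0=14  [base 2] 2^(2 + 1) + 2^2 + 2  →[2↦3]→  3^(3 + 1) + 3^3 + 3 = 111  −1 ⇒ G_1=110
G_1=110  [base 3] 3^(3 + 1) + 3^3 + 2  →[3↦4]→  4^(4 + 1) + 4^4 + 2 = 1282  −1 ⇒ G_2=1281

1171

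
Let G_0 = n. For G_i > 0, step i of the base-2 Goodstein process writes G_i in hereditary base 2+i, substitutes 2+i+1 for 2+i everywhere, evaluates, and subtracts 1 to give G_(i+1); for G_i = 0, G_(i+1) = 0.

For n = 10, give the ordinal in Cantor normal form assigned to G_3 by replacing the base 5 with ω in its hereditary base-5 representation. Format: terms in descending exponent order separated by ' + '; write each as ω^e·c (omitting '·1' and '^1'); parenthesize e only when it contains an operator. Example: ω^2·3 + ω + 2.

10 —HB2→ 2^(2 + 1) + 2 —bump→ 3^(3 + 1) + 3 = 84 —(−1)→ 83
83 —HB3→ 3^(3 + 1) + 2 —bump→ 4^(4 + 1) + 2 = 1026 —(−1)→ 1025
1025 —HB4→ 4^(4 + 1) + 1 —bump→ 5^(5 + 1) + 1 = 15626 —(−1)→ 15625
15625 —HB5→ 5^(5 + 1) —bump→ 6^(6 + 1) = 279936 —(−1)→ 279935

ω^(ω + 1)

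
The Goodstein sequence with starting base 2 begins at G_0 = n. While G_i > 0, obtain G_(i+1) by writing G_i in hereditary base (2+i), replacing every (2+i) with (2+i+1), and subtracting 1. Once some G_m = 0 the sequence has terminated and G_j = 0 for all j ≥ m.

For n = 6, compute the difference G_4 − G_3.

43530

[0] 6 ≡ 2^2 + 2 (base 2). Lift 3: 30. −1: 29.
[1] 29 ≡ 3^3 + 2 (base 3). Lift 4: 258. −1: 257.
[2] 257 ≡ 4^4 + 1 (base 4). Lift 5: 3126. −1: 3125.
[3] 3125 ≡ 5^5 (base 5). Lift 6: 46656. −1: 46655.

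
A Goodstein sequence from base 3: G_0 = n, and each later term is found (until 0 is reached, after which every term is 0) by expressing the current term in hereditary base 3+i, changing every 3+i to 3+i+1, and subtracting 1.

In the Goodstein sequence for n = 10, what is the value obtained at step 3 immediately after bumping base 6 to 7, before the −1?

G_0=10  [base 3] 3^2 + 1  →[3↦4]→  4^2 + 1 = 17  −1 ⇒ G_1=16
G_1=16  [base 4] 4^2  →[4↦5]→  5^2 = 25  −1 ⇒ G_2=24
G_2=24  [base 5] 4·5 + 4  →[5↦6]→  4·6 + 4 = 28  −1 ⇒ G_3=27
G_3=27  [base 6] 4·6 + 3  →[6↦7]→  4·7 + 3 = 31  −1 ⇒ G_4=30

31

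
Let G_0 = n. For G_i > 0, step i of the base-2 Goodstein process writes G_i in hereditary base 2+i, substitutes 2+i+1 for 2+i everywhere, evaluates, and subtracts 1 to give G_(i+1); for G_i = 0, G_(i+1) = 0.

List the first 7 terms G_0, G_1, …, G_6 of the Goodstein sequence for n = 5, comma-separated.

G_0=5  [base 2] 2^2 + 1  →[2↦3]→  3^3 + 1 = 28  −1 ⇒ G_1=27
G_1=27  [base 3] 3^3  →[3↦4]→  4^4 = 256  −1 ⇒ G_2=255
G_2=255  [base 4] 3·4^3 + 3·4^2 + 3·4 + 3  →[4↦5]→  3·5^3 + 3·5^2 + 3·5 + 3 = 468  −1 ⇒ G_3=467
G_3=467  [base 5] 3·5^3 + 3·5^2 + 3·5 + 2  →[5↦6]→  3·6^3 + 3·6^2 + 3·6 + 2 = 776  −1 ⇒ G_4=775
G_4=775  [base 6] 3·6^3 + 3·6^2 + 3·6 + 1  →[6↦7]→  3·7^3 + 3·7^2 + 3·7 + 1 = 1198  −1 ⇒ G_5=1197
G_5=1197  [base 7] 3·7^3 + 3·7^2 + 3·7  →[7↦8]→  3·8^3 + 3·8^2 + 3·8 = 1752  −1 ⇒ G_6=1751

5, 27, 255, 467, 775, 1197, 1751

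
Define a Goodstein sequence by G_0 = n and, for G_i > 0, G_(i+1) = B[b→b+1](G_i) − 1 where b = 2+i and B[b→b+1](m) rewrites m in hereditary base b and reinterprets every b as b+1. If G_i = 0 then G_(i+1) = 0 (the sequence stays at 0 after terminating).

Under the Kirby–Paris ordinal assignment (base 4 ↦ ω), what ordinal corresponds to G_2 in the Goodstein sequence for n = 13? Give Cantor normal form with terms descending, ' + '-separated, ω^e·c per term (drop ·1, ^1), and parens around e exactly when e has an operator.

ω^(ω + 1) + ω^3·3 + ω^2·3 + ω·3 + 3

13 —HB2→ 2^(2 + 1) + 2^2 + 1 —bump→ 3^(3 + 1) + 3^3 + 1 = 109 —(−1)→ 108
108 —HB3→ 3^(3 + 1) + 3^3 —bump→ 4^(4 + 1) + 4^4 = 1280 —(−1)→ 1279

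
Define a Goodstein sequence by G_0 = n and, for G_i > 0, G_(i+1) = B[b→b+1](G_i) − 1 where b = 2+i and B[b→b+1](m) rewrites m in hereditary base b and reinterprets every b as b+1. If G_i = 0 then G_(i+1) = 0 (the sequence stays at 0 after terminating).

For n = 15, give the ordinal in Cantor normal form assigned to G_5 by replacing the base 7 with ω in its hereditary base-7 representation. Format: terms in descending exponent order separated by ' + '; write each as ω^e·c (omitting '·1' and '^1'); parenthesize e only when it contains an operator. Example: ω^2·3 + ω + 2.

ω^(ω + 1) + ω^ω

i=0: 15 = 2^(2 + 1) + 2^2 + 2 + 1 (b=2); 2→3: 3^(3 + 1) + 3^3 + 3 + 1 = 112; 112−1 = 111
i=1: 111 = 3^(3 + 1) + 3^3 + 3 (b=3); 3→4: 4^(4 + 1) + 4^4 + 4 = 1284; 1284−1 = 1283
i=2: 1283 = 4^(4 + 1) + 4^4 + 3 (b=4); 4→5: 5^(5 + 1) + 5^5 + 3 = 18753; 18753−1 = 18752
i=3: 18752 = 5^(5 + 1) + 5^5 + 2 (b=5); 5→6: 6^(6 + 1) + 6^6 + 2 = 326594; 326594−1 = 326593
i=4: 326593 = 6^(6 + 1) + 6^6 + 1 (b=6); 6→7: 7^(7 + 1) + 7^7 + 1 = 6588345; 6588345−1 = 6588344
i=5: 6588344 = 7^(7 + 1) + 7^7 (b=7); 7→8: 8^(8 + 1) + 8^8 = 150994944; 150994944−1 = 150994943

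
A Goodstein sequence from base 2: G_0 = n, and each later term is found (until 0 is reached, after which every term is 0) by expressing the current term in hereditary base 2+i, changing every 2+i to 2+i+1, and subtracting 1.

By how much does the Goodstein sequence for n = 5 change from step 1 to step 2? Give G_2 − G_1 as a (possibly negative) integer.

step 0: 5 = 2^2 + 1; sub 3 for 2: 3^3 + 1; = 28; G_1 = 28−1 = 27
step 1: 27 = 3^3; sub 4 for 3: 4^4; = 256; G_2 = 256−1 = 255

228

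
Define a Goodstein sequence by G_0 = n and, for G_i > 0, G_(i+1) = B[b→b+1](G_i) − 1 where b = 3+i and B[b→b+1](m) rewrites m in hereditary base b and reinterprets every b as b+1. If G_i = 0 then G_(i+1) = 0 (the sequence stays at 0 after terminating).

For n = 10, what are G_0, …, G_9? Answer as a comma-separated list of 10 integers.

i=0: 10 = 3^2 + 1 (b=3); 3→4: 4^2 + 1 = 17; 17−1 = 16
i=1: 16 = 4^2 (b=4); 4→5: 5^2 = 25; 25−1 = 24
i=2: 24 = 4·5 + 4 (b=5); 5→6: 4·6 + 4 = 28; 28−1 = 27
i=3: 27 = 4·6 + 3 (b=6); 6→7: 4·7 + 3 = 31; 31−1 = 30
i=4: 30 = 4·7 + 2 (b=7); 7→8: 4·8 + 2 = 34; 34−1 = 33
i=5: 33 = 4·8 + 1 (b=8); 8→9: 4·9 + 1 = 37; 37−1 = 36
i=6: 36 = 4·9 (b=9); 9→10: 4·10 = 40; 40−1 = 39
i=7: 39 = 3·10 + 9 (b=10); 10→11: 3·11 + 9 = 42; 42−1 = 41
i=8: 41 = 3·11 + 8 (b=11); 11→12: 3·12 + 8 = 44; 44−1 = 43

10, 16, 24, 27, 30, 33, 36, 39, 41, 43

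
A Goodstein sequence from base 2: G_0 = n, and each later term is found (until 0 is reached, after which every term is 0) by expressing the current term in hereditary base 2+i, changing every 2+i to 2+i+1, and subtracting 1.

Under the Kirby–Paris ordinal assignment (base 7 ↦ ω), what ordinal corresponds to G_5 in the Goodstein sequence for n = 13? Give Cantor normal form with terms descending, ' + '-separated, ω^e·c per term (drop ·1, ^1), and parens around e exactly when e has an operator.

base 2: 13 = 2^(2 + 1) + 2^2 + 1; at 3: 3^(3 + 1) + 3^3 + 1 = 109; next = 108
base 3: 108 = 3^(3 + 1) + 3^3; at 4: 4^(4 + 1) + 4^4 = 1280; next = 1279
base 4: 1279 = 4^(4 + 1) + 3·4^3 + 3·4^2 + 3·4 + 3; at 5: 5^(5 + 1) + 3·5^3 + 3·5^2 + 3·5 + 3 = 16093; next = 16092
base 5: 16092 = 5^(5 + 1) + 3·5^3 + 3·5^2 + 3·5 + 2; at 6: 6^(6 + 1) + 3·6^3 + 3·6^2 + 3·6 + 2 = 280712; next = 280711
base 6: 280711 = 6^(6 + 1) + 3·6^3 + 3·6^2 + 3·6 + 1; at 7: 7^(7 + 1) + 3·7^3 + 3·7^2 + 3·7 + 1 = 5765999; next = 5765998

ω^(ω + 1) + ω^3·3 + ω^2·3 + ω·3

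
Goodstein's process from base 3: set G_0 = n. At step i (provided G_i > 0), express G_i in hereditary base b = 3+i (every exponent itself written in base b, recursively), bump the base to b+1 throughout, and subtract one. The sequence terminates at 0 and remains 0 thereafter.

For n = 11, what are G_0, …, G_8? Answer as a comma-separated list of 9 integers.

11, 17, 25, 35, 39, 43, 47, 51, 55

G_0 = 11. HB_3(11) = 3^2 + 2. Bump = 18. G_1 = 17.
G_1 = 17. HB_4(17) = 4^2 + 1. Bump = 26. G_2 = 25.
G_2 = 25. HB_5(25) = 5^2. Bump = 36. G_3 = 35.
G_3 = 35. HB_6(35) = 5·6 + 5. Bump = 40. G_4 = 39.
G_4 = 39. HB_7(39) = 5·7 + 4. Bump = 44. G_5 = 43.
G_5 = 43. HB_8(43) = 5·8 + 3. Bump = 48. G_6 = 47.
G_6 = 47. HB_9(47) = 5·9 + 2. Bump = 52. G_7 = 51.
G_7 = 51. HB_10(51) = 5·10 + 1. Bump = 56. G_8 = 55.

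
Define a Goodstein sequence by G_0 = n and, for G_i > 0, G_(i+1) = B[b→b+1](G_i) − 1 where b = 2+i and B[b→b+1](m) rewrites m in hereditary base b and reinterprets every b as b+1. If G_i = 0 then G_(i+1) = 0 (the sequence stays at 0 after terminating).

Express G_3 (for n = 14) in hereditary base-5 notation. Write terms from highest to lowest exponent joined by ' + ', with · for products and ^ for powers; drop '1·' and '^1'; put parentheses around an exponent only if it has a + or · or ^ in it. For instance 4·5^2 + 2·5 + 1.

[0] 14 ≡ 2^(2 + 1) + 2^2 + 2 (base 2). Lift 3: 111. −1: 110.
[1] 110 ≡ 3^(3 + 1) + 3^3 + 2 (base 3). Lift 4: 1282. −1: 1281.
[2] 1281 ≡ 4^(4 + 1) + 4^4 + 1 (base 4). Lift 5: 18751. −1: 18750.
[3] 18750 ≡ 5^(5 + 1) + 5^5 (base 5). Lift 6: 326592. −1: 326591.

5^(5 + 1) + 5^5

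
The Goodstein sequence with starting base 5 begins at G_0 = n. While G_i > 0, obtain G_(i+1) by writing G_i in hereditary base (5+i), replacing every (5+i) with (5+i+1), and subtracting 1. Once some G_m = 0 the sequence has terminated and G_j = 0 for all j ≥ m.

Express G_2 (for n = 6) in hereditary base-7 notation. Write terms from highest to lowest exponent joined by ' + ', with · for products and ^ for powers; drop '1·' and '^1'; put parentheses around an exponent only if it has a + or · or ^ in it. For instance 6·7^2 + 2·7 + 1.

6

6 —HB5→ 5 + 1 —bump→ 6 + 1 = 7 —(−1)→ 6
6 —HB6→ 6 —bump→ 7 = 7 —(−1)→ 6
6 —HB7→ 6 —bump→ 6 = 6 —(−1)→ 5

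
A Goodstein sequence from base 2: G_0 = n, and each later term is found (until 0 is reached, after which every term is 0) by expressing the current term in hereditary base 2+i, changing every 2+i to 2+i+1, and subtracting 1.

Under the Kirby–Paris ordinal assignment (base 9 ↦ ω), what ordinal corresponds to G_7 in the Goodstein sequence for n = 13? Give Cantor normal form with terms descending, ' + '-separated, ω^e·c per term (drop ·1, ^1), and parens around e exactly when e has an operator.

(0) 13|_2 = 2^(2 + 1) + 2^2 + 1 ↦ 3^(3 + 1) + 3^3 + 1|_3 = 109 ⇒ 108
(1) 108|_3 = 3^(3 + 1) + 3^3 ↦ 4^(4 + 1) + 4^4|_4 = 1280 ⇒ 1279
(2) 1279|_4 = 4^(4 + 1) + 3·4^3 + 3·4^2 + 3·4 + 3 ↦ 5^(5 + 1) + 3·5^3 + 3·5^2 + 3·5 + 3|_5 = 16093 ⇒ 16092
(3) 16092|_5 = 5^(5 + 1) + 3·5^3 + 3·5^2 + 3·5 + 2 ↦ 6^(6 + 1) + 3·6^3 + 3·6^2 + 3·6 + 2|_6 = 280712 ⇒ 280711
(4) 280711|_6 = 6^(6 + 1) + 3·6^3 + 3·6^2 + 3·6 + 1 ↦ 7^(7 + 1) + 3·7^3 + 3·7^2 + 3·7 + 1|_7 = 5765999 ⇒ 5765998
(5) 5765998|_7 = 7^(7 + 1) + 3·7^3 + 3·7^2 + 3·7 ↦ 8^(8 + 1) + 3·8^3 + 3·8^2 + 3·8|_8 = 134219480 ⇒ 134219479
(6) 134219479|_8 = 8^(8 + 1) + 3·8^3 + 3·8^2 + 2·8 + 7 ↦ 9^(9 + 1) + 3·9^3 + 3·9^2 + 2·9 + 7|_9 = 3486786856 ⇒ 3486786855

ω^(ω + 1) + ω^3·3 + ω^2·3 + ω·2 + 6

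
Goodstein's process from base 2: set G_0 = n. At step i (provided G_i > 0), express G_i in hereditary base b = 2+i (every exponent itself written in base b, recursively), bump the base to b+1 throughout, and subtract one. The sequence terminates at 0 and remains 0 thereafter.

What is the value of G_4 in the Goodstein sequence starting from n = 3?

G_0=3  [base 2] 2 + 1  →[2↦3]→  3 + 1 = 4  −1 ⇒ G_1=3
G_1=3  [base 3] 3  →[3↦4]→  4 = 4  −1 ⇒ G_2=3
G_2=3  [base 4] 3  →[4↦5]→  3 = 3  −1 ⇒ G_3=2
G_3=2  [base 5] 2  →[5↦6]→  2 = 2  −1 ⇒ G_4=1
G_4=1  [base 6] 1  →[6↦7]→  1 = 1  −1 ⇒ G_5=0

1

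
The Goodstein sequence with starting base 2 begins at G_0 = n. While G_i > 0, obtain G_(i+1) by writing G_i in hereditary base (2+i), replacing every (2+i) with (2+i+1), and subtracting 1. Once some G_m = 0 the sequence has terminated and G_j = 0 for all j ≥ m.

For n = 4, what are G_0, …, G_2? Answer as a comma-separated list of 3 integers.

4, 26, 41

[0] 4 ≡ 2^2 (base 2). Lift 3: 27. −1: 26.
[1] 26 ≡ 2·3^2 + 2·3 + 2 (base 3). Lift 4: 42. −1: 41.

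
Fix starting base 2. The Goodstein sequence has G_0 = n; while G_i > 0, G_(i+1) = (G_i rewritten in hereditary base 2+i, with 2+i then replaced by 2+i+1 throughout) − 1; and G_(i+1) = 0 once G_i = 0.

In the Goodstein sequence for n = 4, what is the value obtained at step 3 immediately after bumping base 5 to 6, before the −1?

step 0: 4 = 2^2; sub 3 for 2: 3^3; = 27; G_1 = 27−1 = 26
step 1: 26 = 2·3^2 + 2·3 + 2; sub 4 for 3: 2·4^2 + 2·4 + 2; = 42; G_2 = 42−1 = 41
step 2: 41 = 2·4^2 + 2·4 + 1; sub 5 for 4: 2·5^2 + 2·5 + 1; = 61; G_3 = 61−1 = 60
step 3: 60 = 2·5^2 + 2·5; sub 6 for 5: 2·6^2 + 2·6; = 84; G_4 = 84−1 = 83

84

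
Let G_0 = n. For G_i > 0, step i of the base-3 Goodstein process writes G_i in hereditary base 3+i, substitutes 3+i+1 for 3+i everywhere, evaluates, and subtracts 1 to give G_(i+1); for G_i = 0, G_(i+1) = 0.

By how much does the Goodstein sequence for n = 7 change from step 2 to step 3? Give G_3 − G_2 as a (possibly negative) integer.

0

i=0: 7 = 2·3 + 1 (b=3); 3→4: 2·4 + 1 = 9; 9−1 = 8
i=1: 8 = 2·4 (b=4); 4→5: 2·5 = 10; 10−1 = 9
i=2: 9 = 5 + 4 (b=5); 5→6: 6 + 4 = 10; 10−1 = 9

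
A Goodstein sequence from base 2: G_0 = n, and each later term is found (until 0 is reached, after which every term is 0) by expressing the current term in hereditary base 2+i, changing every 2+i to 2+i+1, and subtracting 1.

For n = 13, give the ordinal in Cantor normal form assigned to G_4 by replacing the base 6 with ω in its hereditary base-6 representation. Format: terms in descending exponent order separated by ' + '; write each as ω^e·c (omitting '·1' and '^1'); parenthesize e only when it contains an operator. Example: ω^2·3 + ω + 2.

ω^(ω + 1) + ω^3·3 + ω^2·3 + ω·3 + 1

G_0=13  [base 2] 2^(2 + 1) + 2^2 + 1  →[2↦3]→  3^(3 + 1) + 3^3 + 1 = 109  −1 ⇒ G_1=108
G_1=108  [base 3] 3^(3 + 1) + 3^3  →[3↦4]→  4^(4 + 1) + 4^4 = 1280  −1 ⇒ G_2=1279
G_2=1279  [base 4] 4^(4 + 1) + 3·4^3 + 3·4^2 + 3·4 + 3  →[4↦5]→  5^(5 + 1) + 3·5^3 + 3·5^2 + 3·5 + 3 = 16093  −1 ⇒ G_3=16092
G_3=16092  [base 5] 5^(5 + 1) + 3·5^3 + 3·5^2 + 3·5 + 2  →[5↦6]→  6^(6 + 1) + 3·6^3 + 3·6^2 + 3·6 + 2 = 280712  −1 ⇒ G_4=280711
G_4=280711  [base 6] 6^(6 + 1) + 3·6^3 + 3·6^2 + 3·6 + 1  →[6↦7]→  7^(7 + 1) + 3·7^3 + 3·7^2 + 3·7 + 1 = 5765999  −1 ⇒ G_5=5765998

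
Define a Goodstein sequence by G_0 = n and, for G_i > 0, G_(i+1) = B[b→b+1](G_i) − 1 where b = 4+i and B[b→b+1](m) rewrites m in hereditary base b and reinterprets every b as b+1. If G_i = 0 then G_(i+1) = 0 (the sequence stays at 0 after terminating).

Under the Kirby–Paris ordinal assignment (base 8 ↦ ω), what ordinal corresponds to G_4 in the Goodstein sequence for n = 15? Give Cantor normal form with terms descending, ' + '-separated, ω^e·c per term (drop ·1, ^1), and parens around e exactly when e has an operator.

ω·2 + 7

base 4: 15 = 3·4 + 3; at 5: 3·5 + 3 = 18; next = 17
base 5: 17 = 3·5 + 2; at 6: 3·6 + 2 = 20; next = 19
base 6: 19 = 3·6 + 1; at 7: 3·7 + 1 = 22; next = 21
base 7: 21 = 3·7; at 8: 3·8 = 24; next = 23
base 8: 23 = 2·8 + 7; at 9: 2·9 + 7 = 25; next = 24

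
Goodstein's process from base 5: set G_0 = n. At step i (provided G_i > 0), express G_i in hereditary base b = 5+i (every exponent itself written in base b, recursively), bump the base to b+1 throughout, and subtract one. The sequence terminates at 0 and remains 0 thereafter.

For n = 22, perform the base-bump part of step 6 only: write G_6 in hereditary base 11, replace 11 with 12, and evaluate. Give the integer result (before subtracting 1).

40

22 —HB5→ 4·5 + 2 —bump→ 4·6 + 2 = 26 —(−1)→ 25
25 —HB6→ 4·6 + 1 —bump→ 4·7 + 1 = 29 —(−1)→ 28
28 —HB7→ 4·7 —bump→ 4·8 = 32 —(−1)→ 31
31 —HB8→ 3·8 + 7 —bump→ 3·9 + 7 = 34 —(−1)→ 33
33 —HB9→ 3·9 + 6 —bump→ 3·10 + 6 = 36 —(−1)→ 35
35 —HB10→ 3·10 + 5 —bump→ 3·11 + 5 = 38 —(−1)→ 37
37 —HB11→ 3·11 + 4 —bump→ 3·12 + 4 = 40 —(−1)→ 39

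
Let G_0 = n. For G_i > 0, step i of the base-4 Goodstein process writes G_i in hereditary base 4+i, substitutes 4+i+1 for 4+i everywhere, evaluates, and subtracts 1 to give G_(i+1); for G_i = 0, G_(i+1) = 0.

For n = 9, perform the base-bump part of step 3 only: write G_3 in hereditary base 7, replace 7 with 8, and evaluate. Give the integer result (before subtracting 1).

[0] 9 ≡ 2·4 + 1 (base 4). Lift 5: 11. −1: 10.
[1] 10 ≡ 2·5 (base 5). Lift 6: 12. −1: 11.
[2] 11 ≡ 6 + 5 (base 6). Lift 7: 12. −1: 11.
[3] 11 ≡ 7 + 4 (base 7). Lift 8: 12. −1: 11.

12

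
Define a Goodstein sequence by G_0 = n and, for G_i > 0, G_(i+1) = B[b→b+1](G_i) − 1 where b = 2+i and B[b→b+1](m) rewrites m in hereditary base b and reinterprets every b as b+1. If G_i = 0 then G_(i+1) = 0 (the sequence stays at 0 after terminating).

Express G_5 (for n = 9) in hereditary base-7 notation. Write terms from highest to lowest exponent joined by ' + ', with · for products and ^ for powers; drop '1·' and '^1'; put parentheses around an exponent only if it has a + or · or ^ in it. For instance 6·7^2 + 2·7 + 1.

(0) 9|_2 = 2^(2 + 1) + 1 ↦ 3^(3 + 1) + 1|_3 = 82 ⇒ 81
(1) 81|_3 = 3^(3 + 1) ↦ 4^(4 + 1)|_4 = 1024 ⇒ 1023
(2) 1023|_4 = 3·4^4 + 3·4^3 + 3·4^2 + 3·4 + 3 ↦ 3·5^5 + 3·5^3 + 3·5^2 + 3·5 + 3|_5 = 9843 ⇒ 9842
(3) 9842|_5 = 3·5^5 + 3·5^3 + 3·5^2 + 3·5 + 2 ↦ 3·6^6 + 3·6^3 + 3·6^2 + 3·6 + 2|_6 = 140744 ⇒ 140743
(4) 140743|_6 = 3·6^6 + 3·6^3 + 3·6^2 + 3·6 + 1 ↦ 3·7^7 + 3·7^3 + 3·7^2 + 3·7 + 1|_7 = 2471827 ⇒ 2471826

3·7^7 + 3·7^3 + 3·7^2 + 3·7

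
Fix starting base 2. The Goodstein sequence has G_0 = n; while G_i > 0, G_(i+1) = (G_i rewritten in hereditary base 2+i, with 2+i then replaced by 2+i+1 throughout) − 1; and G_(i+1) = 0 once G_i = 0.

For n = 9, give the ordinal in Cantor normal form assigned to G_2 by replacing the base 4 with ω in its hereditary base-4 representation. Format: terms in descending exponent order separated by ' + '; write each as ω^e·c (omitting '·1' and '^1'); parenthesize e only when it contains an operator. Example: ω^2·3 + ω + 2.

base 2: 9 = 2^(2 + 1) + 1; at 3: 3^(3 + 1) + 1 = 82; next = 81
base 3: 81 = 3^(3 + 1); at 4: 4^(4 + 1) = 1024; next = 1023

ω^ω·3 + ω^3·3 + ω^2·3 + ω·3 + 3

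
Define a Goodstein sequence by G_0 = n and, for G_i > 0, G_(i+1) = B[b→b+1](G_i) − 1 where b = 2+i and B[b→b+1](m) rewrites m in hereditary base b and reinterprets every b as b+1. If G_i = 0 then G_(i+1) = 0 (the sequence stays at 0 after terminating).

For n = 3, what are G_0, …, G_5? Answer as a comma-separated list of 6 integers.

3, 3, 3, 2, 1, 0

base 2: 3 = 2 + 1; at 3: 3 + 1 = 4; next = 3
base 3: 3 = 3; at 4: 4 = 4; next = 3
base 4: 3 = 3; at 5: 3 = 3; next = 2
base 5: 2 = 2; at 6: 2 = 2; next = 1
base 6: 1 = 1; at 7: 1 = 1; next = 0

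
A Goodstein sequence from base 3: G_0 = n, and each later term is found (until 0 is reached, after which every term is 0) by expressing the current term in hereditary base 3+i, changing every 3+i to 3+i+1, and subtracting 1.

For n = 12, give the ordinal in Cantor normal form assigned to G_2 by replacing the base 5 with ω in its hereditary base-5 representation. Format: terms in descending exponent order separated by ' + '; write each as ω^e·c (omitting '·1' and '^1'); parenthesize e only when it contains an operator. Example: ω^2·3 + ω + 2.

G_0 = 12. HB_3(12) = 3^2 + 3. Bump = 20. G_1 = 19.
G_1 = 19. HB_4(19) = 4^2 + 3. Bump = 28. G_2 = 27.
G_2 = 27. HB_5(27) = 5^2 + 2. Bump = 38. G_3 = 37.

ω^2 + 2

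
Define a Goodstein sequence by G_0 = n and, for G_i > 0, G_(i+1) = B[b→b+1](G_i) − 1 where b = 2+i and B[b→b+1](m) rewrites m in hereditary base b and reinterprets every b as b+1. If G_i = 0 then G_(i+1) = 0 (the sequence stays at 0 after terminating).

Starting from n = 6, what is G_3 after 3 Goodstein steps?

3125

i=0: 6 = 2^2 + 2 (b=2); 2→3: 3^3 + 3 = 30; 30−1 = 29
i=1: 29 = 3^3 + 2 (b=3); 3→4: 4^4 + 2 = 258; 258−1 = 257
i=2: 257 = 4^4 + 1 (b=4); 4→5: 5^5 + 1 = 3126; 3126−1 = 3125
i=3: 3125 = 5^5 (b=5); 5→6: 6^6 = 46656; 46656−1 = 46655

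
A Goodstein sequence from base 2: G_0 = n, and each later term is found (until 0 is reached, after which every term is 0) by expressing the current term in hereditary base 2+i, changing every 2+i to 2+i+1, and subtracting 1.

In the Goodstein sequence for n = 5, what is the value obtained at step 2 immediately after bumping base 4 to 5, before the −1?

468

5 —HB2→ 2^2 + 1 —bump→ 3^3 + 1 = 28 —(−1)→ 27
27 —HB3→ 3^3 —bump→ 4^4 = 256 —(−1)→ 255
255 —HB4→ 3·4^3 + 3·4^2 + 3·4 + 3 —bump→ 3·5^3 + 3·5^2 + 3·5 + 3 = 468 —(−1)→ 467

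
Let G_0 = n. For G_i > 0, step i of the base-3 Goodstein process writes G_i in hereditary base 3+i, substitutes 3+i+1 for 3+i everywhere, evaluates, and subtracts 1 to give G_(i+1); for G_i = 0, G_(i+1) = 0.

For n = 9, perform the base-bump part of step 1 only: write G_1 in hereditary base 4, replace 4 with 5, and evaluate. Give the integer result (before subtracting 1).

step 0: 9 = 3^2; sub 4 for 3: 4^2; = 16; G_1 = 16−1 = 15
step 1: 15 = 3·4 + 3; sub 5 for 4: 3·5 + 3; = 18; G_2 = 18−1 = 17

18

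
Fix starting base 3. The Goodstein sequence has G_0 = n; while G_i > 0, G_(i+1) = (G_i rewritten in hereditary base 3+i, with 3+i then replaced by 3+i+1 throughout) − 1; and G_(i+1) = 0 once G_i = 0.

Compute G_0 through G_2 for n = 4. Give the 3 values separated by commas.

4, 4, 4

step 0: 4 = 3 + 1; sub 4 for 3: 4 + 1; = 5; G_1 = 5−1 = 4
step 1: 4 = 4; sub 5 for 4: 5; = 5; G_2 = 5−1 = 4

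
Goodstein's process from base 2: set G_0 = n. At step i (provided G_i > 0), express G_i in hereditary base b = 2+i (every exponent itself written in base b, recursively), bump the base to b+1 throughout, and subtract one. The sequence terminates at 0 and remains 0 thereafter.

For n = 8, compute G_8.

20000000211

step 0: 8 = 2^(2 + 1); sub 3 for 2: 3^(3 + 1); = 81; G_1 = 81−1 = 80
step 1: 80 = 2·3^3 + 2·3^2 + 2·3 + 2; sub 4 for 3: 2·4^4 + 2·4^2 + 2·4 + 2; = 554; G_2 = 554−1 = 553
step 2: 553 = 2·4^4 + 2·4^2 + 2·4 + 1; sub 5 for 4: 2·5^5 + 2·5^2 + 2·5 + 1; = 6311; G_3 = 6311−1 = 6310
step 3: 6310 = 2·5^5 + 2·5^2 + 2·5; sub 6 for 5: 2·6^6 + 2·6^2 + 2·6; = 93396; G_4 = 93396−1 = 93395
step 4: 93395 = 2·6^6 + 2·6^2 + 6 + 5; sub 7 for 6: 2·7^7 + 2·7^2 + 7 + 5; = 1647196; G_5 = 1647196−1 = 1647195
step 5: 1647195 = 2·7^7 + 2·7^2 + 7 + 4; sub 8 for 7: 2·8^8 + 2·8^2 + 8 + 4; = 33554572; G_6 = 33554572−1 = 33554571
step 6: 33554571 = 2·8^8 + 2·8^2 + 8 + 3; sub 9 for 8: 2·9^9 + 2·9^2 + 9 + 3; = 774841152; G_7 = 774841152−1 = 774841151
step 7: 774841151 = 2·9^9 + 2·9^2 + 9 + 2; sub 10 for 9: 2·10^10 + 2·10^2 + 10 + 2; = 20000000212; G_8 = 20000000212−1 = 20000000211
step 8: 20000000211 = 2·10^10 + 2·10^2 + 10 + 1; sub 11 for 10: 2·11^11 + 2·11^2 + 11 + 1; = 570623341476; G_9 = 570623341476−1 = 570623341475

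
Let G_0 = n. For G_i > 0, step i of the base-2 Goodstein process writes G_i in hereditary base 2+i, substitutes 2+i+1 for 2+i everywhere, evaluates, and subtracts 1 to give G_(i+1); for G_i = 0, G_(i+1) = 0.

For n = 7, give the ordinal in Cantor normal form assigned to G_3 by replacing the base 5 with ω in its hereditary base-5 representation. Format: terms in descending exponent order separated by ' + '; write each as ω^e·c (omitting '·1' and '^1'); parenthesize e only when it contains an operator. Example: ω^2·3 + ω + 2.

ω^ω + 2

[0] 7 ≡ 2^2 + 2 + 1 (base 2). Lift 3: 31. −1: 30.
[1] 30 ≡ 3^3 + 3 (base 3). Lift 4: 260. −1: 259.
[2] 259 ≡ 4^4 + 3 (base 4). Lift 5: 3128. −1: 3127.
[3] 3127 ≡ 5^5 + 2 (base 5). Lift 6: 46658. −1: 46657.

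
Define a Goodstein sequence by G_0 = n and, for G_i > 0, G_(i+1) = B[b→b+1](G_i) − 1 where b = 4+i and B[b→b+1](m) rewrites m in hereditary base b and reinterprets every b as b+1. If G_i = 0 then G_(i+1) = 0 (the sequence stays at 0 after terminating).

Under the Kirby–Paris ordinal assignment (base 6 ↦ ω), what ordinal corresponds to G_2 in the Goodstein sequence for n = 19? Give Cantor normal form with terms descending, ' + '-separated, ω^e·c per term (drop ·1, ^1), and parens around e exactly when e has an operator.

ω^2 + 1

i=0: 19 = 4^2 + 3 (b=4); 4→5: 5^2 + 3 = 28; 28−1 = 27
i=1: 27 = 5^2 + 2 (b=5); 5→6: 6^2 + 2 = 38; 38−1 = 37
i=2: 37 = 6^2 + 1 (b=6); 6→7: 7^2 + 1 = 50; 50−1 = 49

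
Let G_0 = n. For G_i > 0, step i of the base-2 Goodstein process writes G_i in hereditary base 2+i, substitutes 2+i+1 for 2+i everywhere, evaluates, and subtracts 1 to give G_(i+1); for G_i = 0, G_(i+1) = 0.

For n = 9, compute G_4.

140743

step 0: 9 = 2^(2 + 1) + 1; sub 3 for 2: 3^(3 + 1) + 1; = 82; G_1 = 82−1 = 81
step 1: 81 = 3^(3 + 1); sub 4 for 3: 4^(4 + 1); = 1024; G_2 = 1024−1 = 1023
step 2: 1023 = 3·4^4 + 3·4^3 + 3·4^2 + 3·4 + 3; sub 5 for 4: 3·5^5 + 3·5^3 + 3·5^2 + 3·5 + 3; = 9843; G_3 = 9843−1 = 9842
step 3: 9842 = 3·5^5 + 3·5^3 + 3·5^2 + 3·5 + 2; sub 6 for 5: 3·6^6 + 3·6^3 + 3·6^2 + 3·6 + 2; = 140744; G_4 = 140744−1 = 140743
step 4: 140743 = 3·6^6 + 3·6^3 + 3·6^2 + 3·6 + 1; sub 7 for 6: 3·7^7 + 3·7^3 + 3·7^2 + 3·7 + 1; = 2471827; G_5 = 2471827−1 = 2471826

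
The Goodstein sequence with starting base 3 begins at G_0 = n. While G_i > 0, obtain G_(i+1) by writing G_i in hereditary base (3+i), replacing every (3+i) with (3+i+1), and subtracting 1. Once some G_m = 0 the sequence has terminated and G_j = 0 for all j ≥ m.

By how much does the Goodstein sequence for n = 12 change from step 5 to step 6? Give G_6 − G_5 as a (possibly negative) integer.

6

(0) 12|_3 = 3^2 + 3 ↦ 4^2 + 4|_4 = 20 ⇒ 19
(1) 19|_4 = 4^2 + 3 ↦ 5^2 + 3|_5 = 28 ⇒ 27
(2) 27|_5 = 5^2 + 2 ↦ 6^2 + 2|_6 = 38 ⇒ 37
(3) 37|_6 = 6^2 + 1 ↦ 7^2 + 1|_7 = 50 ⇒ 49
(4) 49|_7 = 7^2 ↦ 8^2|_8 = 64 ⇒ 63
(5) 63|_8 = 7·8 + 7 ↦ 7·9 + 7|_9 = 70 ⇒ 69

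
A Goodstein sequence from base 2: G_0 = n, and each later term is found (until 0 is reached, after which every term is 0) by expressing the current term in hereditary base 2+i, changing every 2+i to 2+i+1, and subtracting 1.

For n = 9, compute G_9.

step 0: 9 = 2^(2 + 1) + 1; sub 3 for 2: 3^(3 + 1) + 1; = 82; G_1 = 82−1 = 81
step 1: 81 = 3^(3 + 1); sub 4 for 3: 4^(4 + 1); = 1024; G_2 = 1024−1 = 1023
step 2: 1023 = 3·4^4 + 3·4^3 + 3·4^2 + 3·4 + 3; sub 5 for 4: 3·5^5 + 3·5^3 + 3·5^2 + 3·5 + 3; = 9843; G_3 = 9843−1 = 9842
step 3: 9842 = 3·5^5 + 3·5^3 + 3·5^2 + 3·5 + 2; sub 6 for 5: 3·6^6 + 3·6^3 + 3·6^2 + 3·6 + 2; = 140744; G_4 = 140744−1 = 140743
step 4: 140743 = 3·6^6 + 3·6^3 + 3·6^2 + 3·6 + 1; sub 7 for 6: 3·7^7 + 3·7^3 + 3·7^2 + 3·7 + 1; = 2471827; G_5 = 2471827−1 = 2471826
step 5: 2471826 = 3·7^7 + 3·7^3 + 3·7^2 + 3·7; sub 8 for 7: 3·8^8 + 3·8^3 + 3·8^2 + 3·8; = 50333400; G_6 = 50333400−1 = 50333399
step 6: 50333399 = 3·8^8 + 3·8^3 + 3·8^2 + 2·8 + 7; sub 9 for 8: 3·9^9 + 3·9^3 + 3·9^2 + 2·9 + 7; = 1162263922; G_7 = 1162263922−1 = 1162263921
step 7: 1162263921 = 3·9^9 + 3·9^3 + 3·9^2 + 2·9 + 6; sub 10 for 9: 3·10^10 + 3·10^3 + 3·10^2 + 2·10 + 6; = 30000003326; G_8 = 30000003326−1 = 30000003325
step 8: 30000003325 = 3·10^10 + 3·10^3 + 3·10^2 + 2·10 + 5; sub 11 for 10: 3·11^11 + 3·11^3 + 3·11^2 + 2·11 + 5; = 855935016216; G_9 = 855935016216−1 = 855935016215

855935016215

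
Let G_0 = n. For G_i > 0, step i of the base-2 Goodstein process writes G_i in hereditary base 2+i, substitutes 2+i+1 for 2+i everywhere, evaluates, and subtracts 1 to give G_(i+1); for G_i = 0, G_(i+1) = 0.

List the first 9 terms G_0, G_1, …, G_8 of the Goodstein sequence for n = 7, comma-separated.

7, 30, 259, 3127, 46657, 823543, 16777215, 37665879, 77777775

step 0: 7 = 2^2 + 2 + 1; sub 3 for 2: 3^3 + 3 + 1; = 31; G_1 = 31−1 = 30
step 1: 30 = 3^3 + 3; sub 4 for 3: 4^4 + 4; = 260; G_2 = 260−1 = 259
step 2: 259 = 4^4 + 3; sub 5 for 4: 5^5 + 3; = 3128; G_3 = 3128−1 = 3127
step 3: 3127 = 5^5 + 2; sub 6 for 5: 6^6 + 2; = 46658; G_4 = 46658−1 = 46657
step 4: 46657 = 6^6 + 1; sub 7 for 6: 7^7 + 1; = 823544; G_5 = 823544−1 = 823543
step 5: 823543 = 7^7; sub 8 for 7: 8^8; = 16777216; G_6 = 16777216−1 = 16777215
step 6: 16777215 = 7·8^7 + 7·8^6 + 7·8^5 + 7·8^4 + 7·8^3 + 7·8^2 + 7·8 + 7; sub 9 for 8: 7·9^7 + 7·9^6 + 7·9^5 + 7·9^4 + 7·9^3 + 7·9^2 + 7·9 + 7; = 37665880; G_7 = 37665880−1 = 37665879
step 7: 37665879 = 7·9^7 + 7·9^6 + 7·9^5 + 7·9^4 + 7·9^3 + 7·9^2 + 7·9 + 6; sub 10 for 9: 7·10^7 + 7·10^6 + 7·10^5 + 7·10^4 + 7·10^3 + 7·10^2 + 7·10 + 6; = 77777776; G_8 = 77777776−1 = 77777775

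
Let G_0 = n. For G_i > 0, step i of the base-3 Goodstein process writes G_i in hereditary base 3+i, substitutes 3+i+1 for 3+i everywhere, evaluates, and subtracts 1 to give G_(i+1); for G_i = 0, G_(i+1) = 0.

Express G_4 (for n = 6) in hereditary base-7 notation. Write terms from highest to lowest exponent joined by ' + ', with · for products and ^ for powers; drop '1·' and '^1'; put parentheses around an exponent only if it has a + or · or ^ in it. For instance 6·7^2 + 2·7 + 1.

[0] 6 ≡ 2·3 (base 3). Lift 4: 8. −1: 7.
[1] 7 ≡ 4 + 3 (base 4). Lift 5: 8. −1: 7.
[2] 7 ≡ 5 + 2 (base 5). Lift 6: 8. −1: 7.
[3] 7 ≡ 6 + 1 (base 6). Lift 7: 8. −1: 7.
[4] 7 ≡ 7 (base 7). Lift 8: 8. −1: 7.

7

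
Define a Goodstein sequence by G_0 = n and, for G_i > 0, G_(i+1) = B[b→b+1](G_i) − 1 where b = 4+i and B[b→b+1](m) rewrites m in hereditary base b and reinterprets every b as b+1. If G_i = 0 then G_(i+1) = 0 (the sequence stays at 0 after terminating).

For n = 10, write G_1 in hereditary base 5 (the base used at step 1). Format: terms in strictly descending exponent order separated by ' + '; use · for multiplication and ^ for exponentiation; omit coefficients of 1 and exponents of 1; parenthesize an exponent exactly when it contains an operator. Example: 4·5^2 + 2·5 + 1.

i=0: 10 = 2·4 + 2 (b=4); 4→5: 2·5 + 2 = 12; 12−1 = 11
i=1: 11 = 2·5 + 1 (b=5); 5→6: 2·6 + 1 = 13; 13−1 = 12

2·5 + 1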